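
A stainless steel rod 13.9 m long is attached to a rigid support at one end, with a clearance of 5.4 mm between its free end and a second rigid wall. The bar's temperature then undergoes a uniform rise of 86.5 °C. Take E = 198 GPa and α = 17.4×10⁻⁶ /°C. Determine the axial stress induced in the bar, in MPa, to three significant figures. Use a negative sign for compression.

-221 MPa

Free thermal expansion αLΔT = 17.4e-6 · 13900 · 86.5 = 20.92 mm.
The walls engage after the gap closes; constrained expansion = 20.92 − 5.4 = 15.52 mm.
The walls impose strain ε = −(15.52)/13900 = -1.1166e-03; σ = Eε = 198000 · -1.1166e-03 = -221.1 MPa.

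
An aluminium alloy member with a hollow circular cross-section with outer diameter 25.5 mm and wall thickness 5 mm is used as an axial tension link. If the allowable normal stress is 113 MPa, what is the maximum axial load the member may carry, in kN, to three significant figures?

36.4 kN

A = 322 mm².
P_max = σ_allow · A = 113 · 322 = 36390 N = 36.39 kN.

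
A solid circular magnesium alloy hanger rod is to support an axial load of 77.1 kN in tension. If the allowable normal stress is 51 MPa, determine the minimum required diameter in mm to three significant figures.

43.9 mm

Required area A ≥ P/σ_allow = 77100/51 = 1512 mm².
For a solid circular section, d ≥ √(4A/π) = 43.87 mm.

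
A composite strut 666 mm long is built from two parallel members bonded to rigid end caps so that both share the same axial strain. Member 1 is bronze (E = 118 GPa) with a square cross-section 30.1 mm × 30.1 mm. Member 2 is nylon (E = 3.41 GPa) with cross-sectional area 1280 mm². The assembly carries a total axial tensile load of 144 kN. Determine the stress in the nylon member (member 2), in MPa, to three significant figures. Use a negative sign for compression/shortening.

A_1 = 906 mm².
Equal strain + equilibrium ⇒ each member carries load in proportion to AE: A₁E₁ = 106900000 N, A₂E₂ = 4365000 N, ΣAE = 111300000 N.
σ₂ = P·E₂/ΣAE = 144000·3410/111300000 = 4.413 MPa.

4.41 MPa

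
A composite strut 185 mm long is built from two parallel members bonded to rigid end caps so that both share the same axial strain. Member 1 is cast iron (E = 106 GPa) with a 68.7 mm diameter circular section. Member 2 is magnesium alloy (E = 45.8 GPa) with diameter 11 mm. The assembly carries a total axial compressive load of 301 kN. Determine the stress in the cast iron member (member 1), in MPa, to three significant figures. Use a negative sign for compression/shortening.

-80.3 MPa

A_1 = 3707 mm².
A_2 = 95.03 mm².
Equal strain + equilibrium ⇒ each member carries load in proportion to AE: A₁E₁ = 392900000 N, A₂E₂ = 4353000 N, ΣAE = 397300000 N.
σ₁ = P·E₁/ΣAE = -301000·106000/397300000 = -80.31 MPa.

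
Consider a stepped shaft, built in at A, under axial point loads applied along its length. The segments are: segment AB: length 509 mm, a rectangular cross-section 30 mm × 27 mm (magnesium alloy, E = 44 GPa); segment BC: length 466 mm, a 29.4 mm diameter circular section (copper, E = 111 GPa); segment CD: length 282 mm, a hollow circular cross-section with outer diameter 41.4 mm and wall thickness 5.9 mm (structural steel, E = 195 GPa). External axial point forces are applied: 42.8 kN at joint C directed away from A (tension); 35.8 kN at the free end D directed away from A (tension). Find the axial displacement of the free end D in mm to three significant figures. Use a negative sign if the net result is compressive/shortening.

Internal axial forces (sectioning from the free end, tension +): N_CD = 35.8 kN, N_BC = 78.6 kN, N_AB = 78.6 kN.
A_AB = 810 mm².
A_BC = 678.9 mm².
A_CD = 658 mm².
δ_AB = 78600·509/(810·44000) = 1.123 mm
δ_BC = 78600·466/(678.9·111000) = 0.4861 mm
δ_CD = 35800·282/(658·195000) = 0.07868 mm
δ = Σδ_i = 1.687 mm.

1.69 mm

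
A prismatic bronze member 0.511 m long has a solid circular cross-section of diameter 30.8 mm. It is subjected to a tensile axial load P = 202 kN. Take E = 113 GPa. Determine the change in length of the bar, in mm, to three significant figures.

1.23 mm

A = 745.1 mm².
δ_mech = NL/(AE) = 202000·511/(745.1·113000) = 1.226 mm.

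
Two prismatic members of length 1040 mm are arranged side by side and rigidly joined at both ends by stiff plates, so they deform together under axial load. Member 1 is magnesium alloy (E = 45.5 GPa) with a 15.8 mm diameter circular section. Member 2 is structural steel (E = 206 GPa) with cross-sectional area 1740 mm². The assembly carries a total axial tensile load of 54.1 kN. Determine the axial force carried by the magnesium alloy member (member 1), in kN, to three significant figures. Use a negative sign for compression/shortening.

A_1 = 196.1 mm².
Equal strain + equilibrium ⇒ each member carries load in proportion to AE: A₁E₁ = 8921000 N, A₂E₂ = 358400000 N, ΣAE = 367400000 N.
F₁ = P·A₁E₁/ΣAE = 54100·8921000/367400000 = 1314 N.

1.31 kN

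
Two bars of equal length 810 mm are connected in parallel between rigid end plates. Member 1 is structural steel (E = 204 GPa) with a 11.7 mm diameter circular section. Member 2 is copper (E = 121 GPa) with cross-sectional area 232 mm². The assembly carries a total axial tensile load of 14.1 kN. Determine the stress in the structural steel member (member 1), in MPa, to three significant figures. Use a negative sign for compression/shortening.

57.5 MPa

A_1 = 107.5 mm².
Equal strain + equilibrium ⇒ each member carries load in proportion to AE: A₁E₁ = 21930000 N, A₂E₂ = 28070000 N, ΣAE = 50000000 N.
σ₁ = P·E₁/ΣAE = 14100·204000/50000000 = 57.52 MPa.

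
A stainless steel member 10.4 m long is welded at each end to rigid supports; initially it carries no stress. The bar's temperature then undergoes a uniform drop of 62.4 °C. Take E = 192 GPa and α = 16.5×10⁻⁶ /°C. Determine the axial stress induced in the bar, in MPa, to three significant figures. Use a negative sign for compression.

Free thermal expansion αLΔT = 16.5e-6 · 10400 · -62.4 = -10.71 mm.
The walls impose strain ε = −(-10.71)/10400 = 1.0296e-03; σ = Eε = 192000 · 1.0296e-03 = 197.7 MPa.

198 MPa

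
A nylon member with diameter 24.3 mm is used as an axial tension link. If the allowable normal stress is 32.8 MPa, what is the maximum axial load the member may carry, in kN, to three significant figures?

A = 463.8 mm².
P_max = σ_allow · A = 32.8 · 463.8 = 15210 N = 15.21 kN.

15.2 kN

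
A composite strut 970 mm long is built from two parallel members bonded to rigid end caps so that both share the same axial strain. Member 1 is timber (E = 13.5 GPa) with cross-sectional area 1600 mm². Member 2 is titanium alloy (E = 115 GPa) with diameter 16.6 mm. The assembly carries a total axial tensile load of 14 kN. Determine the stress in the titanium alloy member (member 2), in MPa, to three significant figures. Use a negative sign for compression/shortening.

A_2 = 216.4 mm².
Equal strain + equilibrium ⇒ each member carries load in proportion to AE: A₁E₁ = 21600000 N, A₂E₂ = 24890000 N, ΣAE = 46490000 N.
σ₂ = P·E₂/ΣAE = 14000·115000/46490000 = 34.63 MPa.

34.6 MPa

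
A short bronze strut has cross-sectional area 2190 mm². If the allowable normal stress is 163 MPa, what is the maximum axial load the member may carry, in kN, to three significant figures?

P_max = σ_allow · A = 163 · 2190 = 357000 N = 357 kN.

357 kN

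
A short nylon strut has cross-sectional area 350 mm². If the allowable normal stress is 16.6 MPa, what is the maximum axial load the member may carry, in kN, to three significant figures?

5.81 kN

P_max = σ_allow · A = 16.6 · 350 = 5810 N = 5.81 kN.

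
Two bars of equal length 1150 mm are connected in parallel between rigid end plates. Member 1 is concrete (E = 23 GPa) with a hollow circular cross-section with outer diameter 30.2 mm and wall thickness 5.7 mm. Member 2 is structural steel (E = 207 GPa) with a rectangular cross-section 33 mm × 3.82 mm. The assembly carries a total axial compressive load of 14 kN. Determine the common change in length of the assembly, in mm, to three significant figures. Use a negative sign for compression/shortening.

A_1 = 438.7 mm².
A_2 = 126.1 mm².
Equal strain + equilibrium ⇒ each member carries load in proportion to AE: A₁E₁ = 10090000 N, A₂E₂ = 26090000 N, ΣAE = 36190000 N.
δ = PL/ΣAE = -14000·1150/36190000 = -0.4449 mm.

-0.445 mm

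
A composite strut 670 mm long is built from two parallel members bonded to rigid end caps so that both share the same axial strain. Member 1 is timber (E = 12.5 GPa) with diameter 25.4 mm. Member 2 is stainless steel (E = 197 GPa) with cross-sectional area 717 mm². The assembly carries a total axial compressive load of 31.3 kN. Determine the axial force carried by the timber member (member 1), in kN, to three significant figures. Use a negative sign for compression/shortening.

-1.34 kN

A_1 = 506.7 mm².
Equal strain + equilibrium ⇒ each member carries load in proportion to AE: A₁E₁ = 6334000 N, A₂E₂ = 141200000 N, ΣAE = 147600000 N.
F₁ = P·A₁E₁/ΣAE = -31300·6334000/147600000 = -1343 N.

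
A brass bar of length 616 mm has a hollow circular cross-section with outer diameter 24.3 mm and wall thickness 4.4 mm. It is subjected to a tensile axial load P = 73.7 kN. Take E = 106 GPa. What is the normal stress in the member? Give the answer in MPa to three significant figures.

268 MPa

A = 275.1 mm².
σ = N/A = 73700/275.1 = 267.9 MPa.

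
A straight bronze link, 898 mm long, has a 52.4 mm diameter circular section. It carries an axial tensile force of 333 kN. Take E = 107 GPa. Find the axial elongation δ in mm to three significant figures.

1.30 mm

A = 2157 mm².
δ_mech = NL/(AE) = 333000·898/(2157·107000) = 1.296 mm.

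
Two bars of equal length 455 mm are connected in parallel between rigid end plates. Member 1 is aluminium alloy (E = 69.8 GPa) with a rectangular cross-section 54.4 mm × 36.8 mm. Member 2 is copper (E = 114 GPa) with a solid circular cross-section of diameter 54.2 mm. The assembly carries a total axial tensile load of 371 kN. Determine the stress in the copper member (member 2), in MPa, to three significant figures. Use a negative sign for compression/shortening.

A_1 = 2002 mm².
A_2 = 2307 mm².
Equal strain + equilibrium ⇒ each member carries load in proportion to AE: A₁E₁ = 139700000 N, A₂E₂ = 263000000 N, ΣAE = 402800000 N.
σ₂ = P·E₂/ΣAE = 371000·114000/402800000 = 105 MPa.

105 MPa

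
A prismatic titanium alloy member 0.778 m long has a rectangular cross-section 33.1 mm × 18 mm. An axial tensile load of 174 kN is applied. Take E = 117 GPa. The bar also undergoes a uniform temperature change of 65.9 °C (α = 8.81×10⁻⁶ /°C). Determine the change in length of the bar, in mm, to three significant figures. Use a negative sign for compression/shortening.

2.39 mm

A = 595.8 mm².
δ_mech = NL/(AE) = 174000·778/(595.8·117000) = 1.942 mm.
δ_thermal = αLΔT = 8.81e-6·778·65.9 = 0.4517 mm.
δ = δ_mech + δ_thermal = 2.394 mm.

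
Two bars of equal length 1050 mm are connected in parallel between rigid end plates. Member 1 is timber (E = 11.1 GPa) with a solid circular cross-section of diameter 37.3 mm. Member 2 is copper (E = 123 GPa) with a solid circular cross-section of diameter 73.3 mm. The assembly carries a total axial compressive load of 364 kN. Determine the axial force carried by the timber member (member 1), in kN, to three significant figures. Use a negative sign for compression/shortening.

-8.31 kN

A_1 = 1093 mm².
A_2 = 4220 mm².
Equal strain + equilibrium ⇒ each member carries load in proportion to AE: A₁E₁ = 12130000 N, A₂E₂ = 519000000 N, ΣAE = 531200000 N.
F₁ = P·A₁E₁/ΣAE = -364000·12130000/531200000 = -8312 N.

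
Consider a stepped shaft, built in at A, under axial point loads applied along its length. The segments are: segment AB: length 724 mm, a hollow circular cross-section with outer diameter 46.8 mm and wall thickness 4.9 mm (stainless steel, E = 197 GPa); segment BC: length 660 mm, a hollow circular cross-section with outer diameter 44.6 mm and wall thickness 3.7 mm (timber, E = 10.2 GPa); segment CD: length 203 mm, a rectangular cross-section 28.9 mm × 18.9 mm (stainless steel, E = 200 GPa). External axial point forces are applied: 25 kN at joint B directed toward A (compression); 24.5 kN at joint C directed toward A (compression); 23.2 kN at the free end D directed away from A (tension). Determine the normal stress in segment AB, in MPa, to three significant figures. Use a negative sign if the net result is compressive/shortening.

-40.8 MPa

Internal axial forces (sectioning from the free end, tension +): N_CD = 23.2 kN, N_BC = -1.3 kN, N_AB = -26.3 kN.
A_AB = 645 mm².
σ_AB = N_AB/A_AB = -26300/645 = -40.78 MPa.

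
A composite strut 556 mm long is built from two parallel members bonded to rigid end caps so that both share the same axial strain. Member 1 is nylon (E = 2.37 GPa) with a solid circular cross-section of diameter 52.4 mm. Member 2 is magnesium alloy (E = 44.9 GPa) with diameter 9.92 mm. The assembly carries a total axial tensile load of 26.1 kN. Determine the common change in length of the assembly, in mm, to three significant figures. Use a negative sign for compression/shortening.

1.69 mm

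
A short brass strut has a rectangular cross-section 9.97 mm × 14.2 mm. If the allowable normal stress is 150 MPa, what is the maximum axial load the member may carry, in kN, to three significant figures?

21.2 kN

A = 141.6 mm².
P_max = σ_allow · A = 150 · 141.6 = 21240 N = 21.24 kN.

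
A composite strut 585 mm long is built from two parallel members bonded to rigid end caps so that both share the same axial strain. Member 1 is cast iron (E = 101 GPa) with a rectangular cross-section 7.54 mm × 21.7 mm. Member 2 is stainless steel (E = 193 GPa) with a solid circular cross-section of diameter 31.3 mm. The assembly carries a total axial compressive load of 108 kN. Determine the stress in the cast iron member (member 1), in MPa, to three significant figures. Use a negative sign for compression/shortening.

-66.1 MPa

A_1 = 163.6 mm².
A_2 = 769.4 mm².
Equal strain + equilibrium ⇒ each member carries load in proportion to AE: A₁E₁ = 16530000 N, A₂E₂ = 148500000 N, ΣAE = 165000000 N.
σ₁ = P·E₁/ΣAE = -108000·101000/165000000 = -66.1 MPa.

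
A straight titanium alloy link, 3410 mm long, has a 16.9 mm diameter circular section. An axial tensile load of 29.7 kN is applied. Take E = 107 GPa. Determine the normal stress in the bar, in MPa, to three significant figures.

132 MPa

A = 224.3 mm².
σ = N/A = 29700/224.3 = 132.4 MPa.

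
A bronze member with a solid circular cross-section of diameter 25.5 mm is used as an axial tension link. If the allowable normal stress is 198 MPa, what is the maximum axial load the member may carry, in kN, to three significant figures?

A = 510.7 mm².
P_max = σ_allow · A = 198 · 510.7 = 101100 N = 101.1 kN.

101 kN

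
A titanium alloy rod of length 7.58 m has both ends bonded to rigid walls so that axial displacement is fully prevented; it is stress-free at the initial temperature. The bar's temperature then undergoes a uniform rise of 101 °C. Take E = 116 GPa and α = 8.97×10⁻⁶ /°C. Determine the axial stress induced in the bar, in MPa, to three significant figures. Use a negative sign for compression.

Free thermal expansion αLΔT = 8.97e-6 · 7580 · 101 = 6.867 mm.
The walls impose strain ε = −(6.867)/7580 = -9.0597e-04; σ = Eε = 116000 · -9.0597e-04 = -105.1 MPa.

-105 MPa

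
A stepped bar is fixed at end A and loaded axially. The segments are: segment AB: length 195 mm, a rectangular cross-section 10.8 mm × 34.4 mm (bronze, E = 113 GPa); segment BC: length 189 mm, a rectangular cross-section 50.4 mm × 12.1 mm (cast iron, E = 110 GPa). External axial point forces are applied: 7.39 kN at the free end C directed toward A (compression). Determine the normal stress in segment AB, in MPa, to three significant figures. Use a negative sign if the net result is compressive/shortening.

-19.9 MPa

Internal axial forces (sectioning from the free end, tension +): N_BC = -7.39 kN, N_AB = -7.39 kN.
A_AB = 371.5 mm².
σ_AB = N_AB/A_AB = -7390/371.5 = -19.89 MPa.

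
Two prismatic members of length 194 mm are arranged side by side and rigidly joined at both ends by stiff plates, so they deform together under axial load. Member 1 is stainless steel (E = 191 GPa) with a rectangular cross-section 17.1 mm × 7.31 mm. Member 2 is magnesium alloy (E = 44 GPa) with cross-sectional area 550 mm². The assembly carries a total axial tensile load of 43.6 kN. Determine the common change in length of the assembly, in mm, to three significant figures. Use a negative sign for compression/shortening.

0.176 mm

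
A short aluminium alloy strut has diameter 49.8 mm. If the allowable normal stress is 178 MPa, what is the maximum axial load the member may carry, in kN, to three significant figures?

A = 1948 mm².
P_max = σ_allow · A = 178 · 1948 = 346700 N = 346.7 kN.

347 kN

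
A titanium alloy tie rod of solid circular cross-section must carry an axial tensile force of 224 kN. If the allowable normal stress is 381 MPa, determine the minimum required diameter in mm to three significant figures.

Required area A ≥ P/σ_allow = 224000/381 = 587.9 mm².
For a solid circular section, d ≥ √(4A/π) = 27.36 mm.

27.4 mm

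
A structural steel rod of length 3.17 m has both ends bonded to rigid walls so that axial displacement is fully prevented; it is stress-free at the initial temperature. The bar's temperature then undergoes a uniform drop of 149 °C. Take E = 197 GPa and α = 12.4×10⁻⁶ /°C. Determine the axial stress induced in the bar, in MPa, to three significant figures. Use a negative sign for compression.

Free thermal expansion αLΔT = 12.4e-6 · 3170 · -149 = -5.857 mm.
The walls impose strain ε = −(-5.857)/3170 = 1.8476e-03; σ = Eε = 197000 · 1.8476e-03 = 364 MPa.

364 MPa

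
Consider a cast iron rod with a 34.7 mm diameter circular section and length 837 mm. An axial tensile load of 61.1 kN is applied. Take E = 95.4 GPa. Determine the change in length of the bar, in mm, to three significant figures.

A = 945.7 mm².
δ_mech = NL/(AE) = 61100·837/(945.7·95400) = 0.5669 mm.

0.567 mm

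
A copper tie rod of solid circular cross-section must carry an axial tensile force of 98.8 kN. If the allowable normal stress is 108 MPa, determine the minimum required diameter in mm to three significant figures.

34.1 mm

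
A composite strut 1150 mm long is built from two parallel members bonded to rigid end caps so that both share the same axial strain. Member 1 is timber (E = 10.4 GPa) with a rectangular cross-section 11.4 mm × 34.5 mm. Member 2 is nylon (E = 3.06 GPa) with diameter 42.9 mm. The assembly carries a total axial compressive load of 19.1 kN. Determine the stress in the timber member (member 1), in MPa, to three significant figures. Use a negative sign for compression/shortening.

A_1 = 393.3 mm².
A_2 = 1445 mm².
Equal strain + equilibrium ⇒ each member carries load in proportion to AE: A₁E₁ = 4090000 N, A₂E₂ = 4423000 N, ΣAE = 8513000 N.
σ₁ = P·E₁/ΣAE = -19100·10400/8513000 = -23.33 MPa.

-23.3 MPa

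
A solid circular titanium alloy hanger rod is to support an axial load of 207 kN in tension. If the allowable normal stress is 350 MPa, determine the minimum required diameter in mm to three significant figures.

27.4 mm

Required area A ≥ P/σ_allow = 207000/350 = 591.4 mm².
For a solid circular section, d ≥ √(4A/π) = 27.44 mm.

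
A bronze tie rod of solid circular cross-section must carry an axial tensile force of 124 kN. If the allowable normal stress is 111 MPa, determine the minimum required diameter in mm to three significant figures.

Required area A ≥ P/σ_allow = 124000/111 = 1117 mm².
For a solid circular section, d ≥ √(4A/π) = 37.71 mm.

37.7 mm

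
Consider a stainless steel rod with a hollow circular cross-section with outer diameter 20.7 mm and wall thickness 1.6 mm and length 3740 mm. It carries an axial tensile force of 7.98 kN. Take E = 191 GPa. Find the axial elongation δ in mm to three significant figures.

1.63 mm

A = 96.01 mm².
δ_mech = NL/(AE) = 7980·3740/(96.01·191000) = 1.628 mm.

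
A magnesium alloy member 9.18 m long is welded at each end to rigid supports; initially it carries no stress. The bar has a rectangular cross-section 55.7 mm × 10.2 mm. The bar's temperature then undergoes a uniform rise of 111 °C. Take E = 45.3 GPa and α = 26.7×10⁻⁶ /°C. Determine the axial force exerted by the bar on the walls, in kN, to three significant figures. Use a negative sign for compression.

-76.3 kN

Free thermal expansion αLΔT = 26.7e-6 · 9180 · 111 = 27.21 mm.
The walls impose strain ε = −(27.21)/9180 = -2.9637e-03; σ = Eε = 45300 · -2.9637e-03 = -134.3 MPa.
Wall reaction R = σ·A = -134.3·568.1 = -76280 N = -76.28 kN.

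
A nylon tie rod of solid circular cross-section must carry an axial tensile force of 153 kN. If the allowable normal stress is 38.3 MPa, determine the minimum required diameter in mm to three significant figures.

71.3 mm

Required area A ≥ P/σ_allow = 153000/38.3 = 3995 mm².
For a solid circular section, d ≥ √(4A/π) = 71.32 mm.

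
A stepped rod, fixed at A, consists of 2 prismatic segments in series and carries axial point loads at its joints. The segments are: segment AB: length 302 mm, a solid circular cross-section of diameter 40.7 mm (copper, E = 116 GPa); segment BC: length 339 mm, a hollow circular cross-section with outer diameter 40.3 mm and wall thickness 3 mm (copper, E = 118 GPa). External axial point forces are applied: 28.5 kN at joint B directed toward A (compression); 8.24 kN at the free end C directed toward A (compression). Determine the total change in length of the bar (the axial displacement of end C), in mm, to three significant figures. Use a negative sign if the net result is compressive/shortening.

Internal axial forces (sectioning from the free end, tension +): N_BC = -8.24 kN, N_AB = -36.74 kN.
A_AB = 1301 mm².
A_BC = 351.5 mm².
δ_AB = -36740·302/(1301·116000) = -0.07352 mm
δ_BC = -8240·339/(351.5·118000) = -0.06734 mm
δ = Σδ_i = -0.1409 mm.

-0.141 mm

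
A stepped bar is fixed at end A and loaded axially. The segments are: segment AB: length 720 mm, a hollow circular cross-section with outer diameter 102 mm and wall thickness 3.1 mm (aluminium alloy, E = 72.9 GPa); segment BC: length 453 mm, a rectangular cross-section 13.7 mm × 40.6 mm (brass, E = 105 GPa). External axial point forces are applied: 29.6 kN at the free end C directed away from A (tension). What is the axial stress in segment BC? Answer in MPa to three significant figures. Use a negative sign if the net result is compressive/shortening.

Internal axial forces (sectioning from the free end, tension +): N_BC = 29.6 kN, N_AB = 29.6 kN.
A_BC = 556.2 mm².
σ_BC = N_BC/A_BC = 29600/556.2 = 53.22 MPa.

53.2 MPa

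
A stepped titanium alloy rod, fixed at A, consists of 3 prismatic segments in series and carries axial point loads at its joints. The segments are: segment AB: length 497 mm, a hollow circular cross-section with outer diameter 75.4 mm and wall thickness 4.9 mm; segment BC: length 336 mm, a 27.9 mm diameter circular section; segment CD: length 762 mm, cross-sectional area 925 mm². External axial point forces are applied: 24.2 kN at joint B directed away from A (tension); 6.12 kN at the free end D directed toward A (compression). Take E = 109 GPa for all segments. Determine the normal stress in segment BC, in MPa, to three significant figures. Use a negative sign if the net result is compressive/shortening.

-10.0 MPa

Internal axial forces (sectioning from the free end, tension +): N_CD = -6.12 kN, N_BC = -6.12 kN, N_AB = 18.08 kN.
A_BC = 611.4 mm².
σ_BC = N_BC/A_BC = -6120/611.4 = -10.01 MPa.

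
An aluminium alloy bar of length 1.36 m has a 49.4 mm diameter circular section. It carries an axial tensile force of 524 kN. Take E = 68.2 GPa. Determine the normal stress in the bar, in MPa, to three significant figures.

273 MPa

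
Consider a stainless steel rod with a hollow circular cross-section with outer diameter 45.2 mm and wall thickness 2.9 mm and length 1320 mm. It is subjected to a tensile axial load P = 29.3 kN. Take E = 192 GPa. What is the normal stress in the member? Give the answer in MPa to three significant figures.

76.0 MPa

A = 385.4 mm².
σ = N/A = 29300/385.4 = 76.03 MPa.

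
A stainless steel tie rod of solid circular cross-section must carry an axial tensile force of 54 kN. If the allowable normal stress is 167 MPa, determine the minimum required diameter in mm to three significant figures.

20.3 mm

Required area A ≥ P/σ_allow = 54000/167 = 323.4 mm².
For a solid circular section, d ≥ √(4A/π) = 20.29 mm.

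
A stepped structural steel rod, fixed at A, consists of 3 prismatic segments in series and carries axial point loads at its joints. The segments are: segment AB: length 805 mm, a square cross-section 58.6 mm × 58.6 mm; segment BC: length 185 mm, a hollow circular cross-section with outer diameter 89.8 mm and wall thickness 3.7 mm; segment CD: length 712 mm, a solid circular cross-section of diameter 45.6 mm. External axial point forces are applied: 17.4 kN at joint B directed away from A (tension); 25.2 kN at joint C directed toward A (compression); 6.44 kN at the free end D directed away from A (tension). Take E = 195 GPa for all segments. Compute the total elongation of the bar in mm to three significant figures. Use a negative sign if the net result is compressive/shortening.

-0.00502 mm

Internal axial forces (sectioning from the free end, tension +): N_CD = 6.44 kN, N_BC = -18.76 kN, N_AB = -1.36 kN.
A_AB = 3434 mm².
A_BC = 1001 mm².
A_CD = 1633 mm².
δ_AB = -1360·805/(3434·195000) = -0.001635 mm
δ_BC = -18760·185/(1001·195000) = -0.01778 mm
δ_CD = 6440·712/(1633·195000) = 0.0144 mm
δ = Σδ_i = -0.00502 mm.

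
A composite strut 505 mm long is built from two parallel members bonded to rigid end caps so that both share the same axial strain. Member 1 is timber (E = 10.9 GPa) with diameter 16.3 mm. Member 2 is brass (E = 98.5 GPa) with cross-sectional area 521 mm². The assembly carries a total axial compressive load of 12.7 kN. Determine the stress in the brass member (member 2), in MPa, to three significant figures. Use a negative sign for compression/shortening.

-23.3 MPa

A_1 = 208.7 mm².
Equal strain + equilibrium ⇒ each member carries load in proportion to AE: A₁E₁ = 2275000 N, A₂E₂ = 51320000 N, ΣAE = 53590000 N.
σ₂ = P·E₂/ΣAE = -12700·98500/53590000 = -23.34 MPa.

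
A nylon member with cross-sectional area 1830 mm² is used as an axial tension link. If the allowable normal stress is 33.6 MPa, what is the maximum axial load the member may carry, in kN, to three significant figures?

61.5 kN

P_max = σ_allow · A = 33.6 · 1830 = 61490 N = 61.49 kN.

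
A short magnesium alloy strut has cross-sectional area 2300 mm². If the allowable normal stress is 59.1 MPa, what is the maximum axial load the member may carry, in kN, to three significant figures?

P_max = σ_allow · A = 59.1 · 2300 = 135900 N = 135.9 kN.

136 kN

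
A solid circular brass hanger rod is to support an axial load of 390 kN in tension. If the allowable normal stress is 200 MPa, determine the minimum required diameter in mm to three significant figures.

49.8 mm

Required area A ≥ P/σ_allow = 390000/200 = 1950 mm².
For a solid circular section, d ≥ √(4A/π) = 49.83 mm.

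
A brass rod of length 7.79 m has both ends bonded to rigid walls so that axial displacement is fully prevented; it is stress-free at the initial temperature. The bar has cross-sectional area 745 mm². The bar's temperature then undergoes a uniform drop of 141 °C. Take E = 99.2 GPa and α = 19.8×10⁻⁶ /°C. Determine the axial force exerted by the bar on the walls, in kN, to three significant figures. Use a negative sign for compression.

Free thermal expansion αLΔT = 19.8e-6 · 7790 · -141 = -21.75 mm.
The walls impose strain ε = −(-21.75)/7790 = 2.7918e-03; σ = Eε = 99200 · 2.7918e-03 = 276.9 MPa.
Wall reaction R = σ·A = 276.9·745 = 206300 N = 206.3 kN.

206 kN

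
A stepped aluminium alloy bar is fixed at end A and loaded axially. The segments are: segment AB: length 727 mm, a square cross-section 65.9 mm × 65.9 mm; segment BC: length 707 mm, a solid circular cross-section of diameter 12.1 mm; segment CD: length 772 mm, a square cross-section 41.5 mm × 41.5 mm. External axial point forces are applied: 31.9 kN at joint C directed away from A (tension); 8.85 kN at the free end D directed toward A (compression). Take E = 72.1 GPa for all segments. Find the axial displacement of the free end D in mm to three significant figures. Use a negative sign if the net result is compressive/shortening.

1.96 mm

Internal axial forces (sectioning from the free end, tension +): N_CD = -8.85 kN, N_BC = 23.05 kN, N_AB = 23.05 kN.
A_AB = 4343 mm².
A_BC = 115 mm².
A_CD = 1722 mm².
δ_AB = 23050·727/(4343·72100) = 0.05352 mm
δ_BC = 23050·707/(115·72100) = 1.966 mm
δ_CD = -8850·772/(1722·72100) = -0.05502 mm
δ = Σδ_i = 1.964 mm.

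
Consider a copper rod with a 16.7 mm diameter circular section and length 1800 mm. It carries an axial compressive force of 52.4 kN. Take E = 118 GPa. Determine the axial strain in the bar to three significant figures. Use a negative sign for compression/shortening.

-0.00203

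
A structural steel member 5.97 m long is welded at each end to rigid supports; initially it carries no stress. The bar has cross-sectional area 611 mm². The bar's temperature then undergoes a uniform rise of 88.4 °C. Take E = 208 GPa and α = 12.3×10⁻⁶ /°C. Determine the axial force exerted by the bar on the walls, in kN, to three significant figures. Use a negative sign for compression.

Free thermal expansion αLΔT = 12.3e-6 · 5970 · 88.4 = 6.491 mm.
The walls impose strain ε = −(6.491)/5970 = -1.0873e-03; σ = Eε = 208000 · -1.0873e-03 = -226.2 MPa.
Wall reaction R = σ·A = -226.2·611 = -138200 N = -138.2 kN.

-138 kN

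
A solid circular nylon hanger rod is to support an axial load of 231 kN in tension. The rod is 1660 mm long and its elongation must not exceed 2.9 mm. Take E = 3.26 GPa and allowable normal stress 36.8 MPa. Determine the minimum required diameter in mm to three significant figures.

227 mm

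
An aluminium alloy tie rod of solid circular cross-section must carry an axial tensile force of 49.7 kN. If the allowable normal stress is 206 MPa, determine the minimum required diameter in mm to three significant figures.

17.5 mm

Required area A ≥ P/σ_allow = 49700/206 = 241.3 mm².
For a solid circular section, d ≥ √(4A/π) = 17.53 mm.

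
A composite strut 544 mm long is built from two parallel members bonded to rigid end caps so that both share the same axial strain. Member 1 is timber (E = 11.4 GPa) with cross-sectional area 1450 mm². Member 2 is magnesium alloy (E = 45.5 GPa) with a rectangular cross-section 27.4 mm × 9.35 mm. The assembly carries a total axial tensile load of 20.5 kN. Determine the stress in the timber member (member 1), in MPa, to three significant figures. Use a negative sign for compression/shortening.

8.29 MPa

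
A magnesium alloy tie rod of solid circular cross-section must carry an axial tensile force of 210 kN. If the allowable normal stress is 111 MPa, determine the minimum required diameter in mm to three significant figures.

Required area A ≥ P/σ_allow = 210000/111 = 1892 mm².
For a solid circular section, d ≥ √(4A/π) = 49.08 mm.

49.1 mm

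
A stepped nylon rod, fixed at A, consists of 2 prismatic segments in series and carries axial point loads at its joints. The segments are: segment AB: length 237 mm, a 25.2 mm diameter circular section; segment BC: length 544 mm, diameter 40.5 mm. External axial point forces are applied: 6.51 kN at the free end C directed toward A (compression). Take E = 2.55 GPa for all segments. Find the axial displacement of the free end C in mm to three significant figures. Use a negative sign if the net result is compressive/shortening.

-2.29 mm

Internal axial forces (sectioning from the free end, tension +): N_BC = -6.51 kN, N_AB = -6.51 kN.
A_AB = 498.8 mm².
A_BC = 1288 mm².
δ_AB = -6510·237/(498.8·2550) = -1.213 mm
δ_BC = -6510·544/(1288·2550) = -1.078 mm
δ = Σδ_i = -2.291 mm.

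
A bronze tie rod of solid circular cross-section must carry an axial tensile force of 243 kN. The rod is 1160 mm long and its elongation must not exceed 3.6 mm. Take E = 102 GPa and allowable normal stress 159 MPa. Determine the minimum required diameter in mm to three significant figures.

44.1 mm

Required area A ≥ P/σ_allow = 243000/159 = 1528 mm².
For a solid circular section, d ≥ √(4A/π) = 44.11 mm.
Elongation limit: A ≥ PL/(Eδ_allow) = 243000·1160/(102000·3.6) = 767.6 mm² ⇒ d ≥ 31.26 mm.
The stress limit governs.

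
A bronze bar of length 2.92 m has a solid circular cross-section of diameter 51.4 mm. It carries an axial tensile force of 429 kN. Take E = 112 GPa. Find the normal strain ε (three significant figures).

0.00185

A = 2075 mm².
σ = N/A = 206.7 MPa; ε = σ/E = 206.7/112000 = 1.846e-03.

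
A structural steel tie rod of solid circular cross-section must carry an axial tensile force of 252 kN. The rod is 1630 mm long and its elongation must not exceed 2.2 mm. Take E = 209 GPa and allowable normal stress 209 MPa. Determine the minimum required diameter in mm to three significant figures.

Required area A ≥ P/σ_allow = 252000/209 = 1206 mm².
For a solid circular section, d ≥ √(4A/π) = 39.18 mm.
Elongation limit: A ≥ PL/(Eδ_allow) = 252000·1630/(209000·2.2) = 893.3 mm² ⇒ d ≥ 33.73 mm.
The stress limit governs.

39.2 mm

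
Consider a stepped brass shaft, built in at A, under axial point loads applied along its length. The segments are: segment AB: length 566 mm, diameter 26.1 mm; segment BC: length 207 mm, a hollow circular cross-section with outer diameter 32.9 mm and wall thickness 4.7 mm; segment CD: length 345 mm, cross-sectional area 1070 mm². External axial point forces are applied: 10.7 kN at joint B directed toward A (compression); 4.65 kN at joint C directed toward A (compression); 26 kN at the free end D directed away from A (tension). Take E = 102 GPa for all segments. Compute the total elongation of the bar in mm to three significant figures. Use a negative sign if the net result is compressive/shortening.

Internal axial forces (sectioning from the free end, tension +): N_CD = 26 kN, N_BC = 21.35 kN, N_AB = 10.65 kN.
A_AB = 535 mm².
A_BC = 416.4 mm².
δ_AB = 10650·566/(535·102000) = 0.1105 mm
δ_BC = 21350·207/(416.4·102000) = 0.1041 mm
δ_CD = 26000·345/(1070·102000) = 0.08219 mm
δ = Σδ_i = 0.2967 mm.

0.297 mm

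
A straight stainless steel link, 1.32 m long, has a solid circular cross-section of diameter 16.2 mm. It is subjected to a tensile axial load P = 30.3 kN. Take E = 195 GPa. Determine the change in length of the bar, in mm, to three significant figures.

A = 206.1 mm².
δ_mech = NL/(AE) = 30300·1320/(206.1·195000) = 0.9951 mm.

0.995 mm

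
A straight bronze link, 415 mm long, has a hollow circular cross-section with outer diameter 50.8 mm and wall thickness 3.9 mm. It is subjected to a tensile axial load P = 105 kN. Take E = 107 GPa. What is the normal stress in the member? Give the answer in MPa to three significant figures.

A = 574.6 mm².
σ = N/A = 105000/574.6 = 182.7 MPa.

183 MPa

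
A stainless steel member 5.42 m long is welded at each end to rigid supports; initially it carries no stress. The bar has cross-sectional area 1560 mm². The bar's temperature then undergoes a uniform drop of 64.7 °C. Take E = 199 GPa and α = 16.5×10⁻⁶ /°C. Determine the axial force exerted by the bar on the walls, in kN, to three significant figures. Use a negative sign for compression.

Free thermal expansion αLΔT = 16.5e-6 · 5420 · -64.7 = -5.786 mm.
The walls impose strain ε = −(-5.786)/5420 = 1.0676e-03; σ = Eε = 199000 · 1.0676e-03 = 212.4 MPa.
Wall reaction R = σ·A = 212.4·1560 = 331400 N = 331.4 kN.

331 kN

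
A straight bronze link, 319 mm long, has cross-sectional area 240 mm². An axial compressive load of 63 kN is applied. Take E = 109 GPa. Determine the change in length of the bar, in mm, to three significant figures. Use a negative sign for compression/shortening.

-0.768 mm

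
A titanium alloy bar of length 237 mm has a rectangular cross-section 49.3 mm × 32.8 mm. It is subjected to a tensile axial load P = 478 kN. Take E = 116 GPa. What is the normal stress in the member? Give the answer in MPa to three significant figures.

A = 1617 mm².
σ = N/A = 478000/1617 = 295.6 MPa.

296 MPa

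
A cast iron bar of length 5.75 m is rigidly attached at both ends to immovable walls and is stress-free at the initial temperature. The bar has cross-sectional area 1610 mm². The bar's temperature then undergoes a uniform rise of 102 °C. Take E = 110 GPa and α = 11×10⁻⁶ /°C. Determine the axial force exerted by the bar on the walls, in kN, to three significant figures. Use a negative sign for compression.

Free thermal expansion αLΔT = 11e-6 · 5750 · 102 = 6.451 mm.
The walls impose strain ε = −(6.451)/5750 = -1.1220e-03; σ = Eε = 110000 · -1.1220e-03 = -123.4 MPa.
Wall reaction R = σ·A = -123.4·1610 = -198700 N = -198.7 kN.

-199 kN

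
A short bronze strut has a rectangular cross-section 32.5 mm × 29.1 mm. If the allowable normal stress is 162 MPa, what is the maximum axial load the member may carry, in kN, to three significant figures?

153 kN

A = 945.8 mm².
P_max = σ_allow · A = 162 · 945.8 = 153200 N = 153.2 kN.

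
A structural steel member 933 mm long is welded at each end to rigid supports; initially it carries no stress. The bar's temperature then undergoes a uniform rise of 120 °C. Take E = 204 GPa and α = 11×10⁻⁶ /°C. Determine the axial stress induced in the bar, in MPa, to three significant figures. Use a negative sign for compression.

Free thermal expansion αLΔT = 11e-6 · 933 · 120 = 1.232 mm.
The walls impose strain ε = −(1.232)/933 = -1.3200e-03; σ = Eε = 204000 · -1.3200e-03 = -269.3 MPa.

-269 MPa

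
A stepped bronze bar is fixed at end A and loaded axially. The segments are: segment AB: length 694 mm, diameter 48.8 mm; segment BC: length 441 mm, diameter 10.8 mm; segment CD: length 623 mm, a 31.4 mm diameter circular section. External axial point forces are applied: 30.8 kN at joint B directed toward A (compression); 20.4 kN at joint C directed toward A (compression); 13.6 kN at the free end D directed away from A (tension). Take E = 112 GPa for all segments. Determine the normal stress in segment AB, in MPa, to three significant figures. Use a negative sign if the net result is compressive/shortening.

-20.1 MPa

Internal axial forces (sectioning from the free end, tension +): N_CD = 13.6 kN, N_BC = -6.8 kN, N_AB = -37.6 kN.
A_AB = 1870 mm².
σ_AB = N_AB/A_AB = -37600/1870 = -20.1 MPa.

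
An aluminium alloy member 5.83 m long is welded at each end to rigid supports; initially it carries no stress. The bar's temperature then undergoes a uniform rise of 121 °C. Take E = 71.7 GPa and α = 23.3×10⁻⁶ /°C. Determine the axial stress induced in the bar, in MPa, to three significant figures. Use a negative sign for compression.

Free thermal expansion αLΔT = 23.3e-6 · 5830 · 121 = 16.44 mm.
The walls impose strain ε = −(16.44)/5830 = -2.8193e-03; σ = Eε = 71700 · -2.8193e-03 = -202.1 MPa.

-202 MPa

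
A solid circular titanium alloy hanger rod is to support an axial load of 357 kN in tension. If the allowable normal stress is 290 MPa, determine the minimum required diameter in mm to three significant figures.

39.6 mm

Required area A ≥ P/σ_allow = 357000/290 = 1231 mm².
For a solid circular section, d ≥ √(4A/π) = 39.59 mm.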